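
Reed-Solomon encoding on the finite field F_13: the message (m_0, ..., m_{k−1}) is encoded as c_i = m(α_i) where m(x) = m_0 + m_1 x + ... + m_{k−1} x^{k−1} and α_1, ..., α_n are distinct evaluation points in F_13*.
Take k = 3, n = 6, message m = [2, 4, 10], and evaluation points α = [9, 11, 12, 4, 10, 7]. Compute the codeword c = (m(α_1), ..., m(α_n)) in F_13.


c = [3, 8, 8, 9, 2, 0]

Message polynomial: m(x) = 2 + 4·x + 10·x^2 (mod 13).
For each evaluation point α_i, compute m(α_i) mod 13:
  α_1 = 9: Horner steps 10 → 3 → 3, so m(9) = 3.
  α_2 = 11: Horner steps 10 → 10 → 8, so m(11) = 8.
  α_3 = 12: Horner steps 10 → 7 → 8, so m(12) = 8.
  α_4 = 4: Horner steps 10 → 5 → 9, so m(4) = 9.
  α_5 = 10: Horner steps 10 → 0 → 2, so m(10) = 2.
  α_6 = 7: Horner steps 10 → 9 → 0, so m(7) = 0.
Codeword c = [3, 8, 8, 9, 2, 0] ∈ F_13^6.


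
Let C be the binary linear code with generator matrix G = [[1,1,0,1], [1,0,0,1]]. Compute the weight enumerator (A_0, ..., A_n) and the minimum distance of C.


Weight distribution: A_0 = 1, A_1 = 1, A_2 = 1, A_3 = 1. Minimum distance d = 1.

Enumerate all 2^2 = 4 messages m ∈ F_2^2.
For each, compute codeword c = mG in F_2^4, then tally its weight.
  m = 00 → c = 0000, weight = 0.
  m = 10 → c = 1101, weight = 3.
  m = 01 → c = 1001, weight = 2.
  m = 11 → c = 0100, weight = 1.
Tally weights:
  weight 0: 1 codewords.
  weight 1: 1 codewords.
  weight 2: 1 codewords.
  weight 3: 1 codewords.
Minimum distance d = smallest w > 0 with A_w > 0 = 1.
Sanity: Σ A_w = 4 = 2^2 = 4 ✓.


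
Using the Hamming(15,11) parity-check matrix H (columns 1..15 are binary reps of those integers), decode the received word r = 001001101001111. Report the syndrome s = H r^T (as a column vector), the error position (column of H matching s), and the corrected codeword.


s = (1, 0, 1, 1)^T, error position = 11, corrected codeword c = 001001101011111

Compute s = H r^T mod 2 one row at a time:
  s_1 = 0 + 1 + 0 + 0 + 1 + 1 + 1 + 1 = 5 ≡ 1 (mod 2).
  s_2 = 0 + 0 + 1 + 1 + 1 + 1 + 1 + 1 = 6 ≡ 0 (mod 2).
  s_3 = 0 + 1 + 1 + 1 + 0 + 0 + 1 + 1 = 5 ≡ 1 (mod 2).
  s_4 = 0 + 1 + 0 + 1 + 1 + 0 + 1 + 1 = 5 ≡ 1 (mod 2).
s = (1, 0, 1, 1)^T — this equals column 11 of H (binary 1011), so error is at position 11.
Correct: flip bit 11 of r = 001001101001111 to get c = 001001101011111.


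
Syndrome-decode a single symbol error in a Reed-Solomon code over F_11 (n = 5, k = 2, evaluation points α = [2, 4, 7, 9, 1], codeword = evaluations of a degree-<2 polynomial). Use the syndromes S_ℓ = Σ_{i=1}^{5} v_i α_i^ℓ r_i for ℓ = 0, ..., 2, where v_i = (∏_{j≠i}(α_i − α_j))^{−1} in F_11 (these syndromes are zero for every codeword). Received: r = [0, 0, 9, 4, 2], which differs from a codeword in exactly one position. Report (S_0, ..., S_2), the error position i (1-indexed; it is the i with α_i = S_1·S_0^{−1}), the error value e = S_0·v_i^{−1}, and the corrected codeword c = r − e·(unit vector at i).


S = (4, 8, 5), error at position 1, error magnitude e = 6, c = [5, 0, 9, 4, 2].

Step 1: column multipliers v_i = (∏_{j≠i}(α_i − α_j))^{−1} mod 11.
  i = 1 (α = 2): (2−4)(2−7)(2−9)(2−1) = (−2)·(−5)·(−7)·1 = −70 ≡ 7, so v_1 = 7^{−1} = 8 (mod 11).
  i = 2 (α = 4): (4−2)(4−7)(4−9)(4−1) = 2·(−3)·(−5)·3 = 90 ≡ 2, so v_2 = 2^{−1} = 6 (mod 11).
  i = 3 (α = 7): (7−2)(7−4)(7−9)(7−1) = 5·3·(−2)·6 = −180 ≡ 7, so v_3 = 7^{−1} = 8 (mod 11).
  i = 4 (α = 9): (9−2)(9−4)(9−7)(9−1) = 7·5·2·8 = 560 ≡ 10, so v_4 = 10^{−1} = 10 (mod 11).
  i = 5 (α = 1): (1−2)(1−4)(1−7)(1−9) = (−1)·(−3)·(−6)·(−8) = 144 ≡ 1, so v_5 = 1^{−1} = 1 (mod 11).
  v = [8, 6, 8, 10, 1].
Step 2: syndromes of r = [0, 0, 9, 4, 2] (all sums mod 11).
  S_0 = Σ v_i r_i = 8·0 + 6·0 + 8·9 + 10·4 + 1·2 = 114 ≡ 4.
  S_1 = Σ v_i α_i r_i = 8·2·0 + 6·4·0 + 8·7·9 + 10·9·4 + 1·1·2 = 866 ≡ 8.
  α_i^2 mod 11 = [4, 5, 5, 4, 1].
  S_2 = Σ v_i α_i^2 r_i = 8·4·0 + 6·5·0 + 8·5·9 + 10·4·4 + 1·1·2 = 522 ≡ 5.
  S = (4, 8, 5) ≠ 0, so r is not a codeword (an error is present).
Step 3: locate the error. For a single error e at position i, S_ℓ = v_i·e·α_i^ℓ, so α_err = S_1/S_0.
  S_0^{−1} = 4^{−1} = 3 (mod 11), so α_err = 8·3 = 24 ≡ 2 = α_1. Error position i = 1.
  Consistency check: S_2/S_1 = 5·7 = 35 ≡ 2 = α_err ✓ (single-error assumption holds).
Step 4: error magnitude e = S_0/v_1 = S_0·∏_{j≠1}(α_1 − α_j) = 4·7 = 28 ≡ 6 (mod 11).
Step 5: correct position 1: c_1 = r_1 − e = 0 − 6 ≡ 5 (mod 11). Hence c = [5, 0, 9, 4, 2].
  Check: interpolating c through the α_i gives m(x) = 10 + 3·x (degree < 2) with m(α_i) = c_i for every i, so c is indeed a codeword.


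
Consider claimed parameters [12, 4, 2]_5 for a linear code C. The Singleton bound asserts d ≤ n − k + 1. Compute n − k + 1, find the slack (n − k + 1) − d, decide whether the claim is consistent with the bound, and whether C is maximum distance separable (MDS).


Singleton RHS = n − k + 1 = 9, slack = 7, bound satisfied, not MDS.

Singleton bound: d ≤ n − k + 1.
Here n = 12, k = 4, so n − k + 1 = 9.
Given d = 2, check d ≤ 9: YES.
Slack = (n − k + 1) − d = 7.
The code is NOT MDS (slack = 7 > 0).
Description: the claimed parameters are [12, 4, 2]_5; such a code would be non-MDS.


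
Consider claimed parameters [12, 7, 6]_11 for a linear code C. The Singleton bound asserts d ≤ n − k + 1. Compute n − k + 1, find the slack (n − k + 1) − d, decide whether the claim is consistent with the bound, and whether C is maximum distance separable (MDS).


Singleton RHS = n − k + 1 = 6, slack = 0, bound satisfied, MDS.

Singleton bound: d ≤ n − k + 1.
Here n = 12, k = 7, so n − k + 1 = 6.
Given d = 6, check d ≤ 6: YES.
Slack = (n − k + 1) − d = 0.
The code is MDS (slack = 0).
Description: the claimed parameters are [12, 7, 6]_11; such a code would be MDS (meets Singleton bound).


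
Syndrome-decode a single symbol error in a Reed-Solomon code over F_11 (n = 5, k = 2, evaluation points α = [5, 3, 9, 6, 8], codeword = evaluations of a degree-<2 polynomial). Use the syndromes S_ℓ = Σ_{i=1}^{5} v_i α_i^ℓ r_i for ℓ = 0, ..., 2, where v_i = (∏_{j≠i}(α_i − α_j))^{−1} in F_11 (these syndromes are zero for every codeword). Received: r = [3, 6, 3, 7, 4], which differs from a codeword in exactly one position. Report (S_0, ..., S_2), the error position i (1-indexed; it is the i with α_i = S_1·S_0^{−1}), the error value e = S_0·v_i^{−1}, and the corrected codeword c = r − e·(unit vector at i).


S = (1, 9, 4), error at position 3, error magnitude e = 6, c = [3, 6, 8, 7, 4].

Step 1: column multipliers v_i = (∏_{j≠i}(α_i − α_j))^{−1} mod 11.
  i = 1 (α = 5): (5−3)(5−9)(5−6)(5−8) = 2·(−4)·(−1)·(−3) = −24 ≡ 9, so v_1 = 9^{−1} = 5 (mod 11).
  i = 2 (α = 3): (3−5)(3−9)(3−6)(3−8) = (−2)·(−6)·(−3)·(−5) = 180 ≡ 4, so v_2 = 4^{−1} = 3 (mod 11).
  i = 3 (α = 9): (9−5)(9−3)(9−6)(9−8) = 4·6·3·1 = 72 ≡ 6, so v_3 = 6^{−1} = 2 (mod 11).
  i = 4 (α = 6): (6−5)(6−3)(6−9)(6−8) = 1·3·(−3)·(−2) = 18 ≡ 7, so v_4 = 7^{−1} = 8 (mod 11).
  i = 5 (α = 8): (8−5)(8−3)(8−9)(8−6) = 3·5·(−1)·2 = −30 ≡ 3, so v_5 = 3^{−1} = 4 (mod 11).
  v = [5, 3, 2, 8, 4].
Step 2: syndromes of r = [3, 6, 3, 7, 4] (all sums mod 11).
  S_0 = Σ v_i r_i = 5·3 + 3·6 + 2·3 + 8·7 + 4·4 = 111 ≡ 1.
  S_1 = Σ v_i α_i r_i = 5·5·3 + 3·3·6 + 2·9·3 + 8·6·7 + 4·8·4 = 647 ≡ 9.
  α_i^2 mod 11 = [3, 9, 4, 3, 9].
  S_2 = Σ v_i α_i^2 r_i = 5·3·3 + 3·9·6 + 2·4·3 + 8·3·7 + 4·9·4 = 543 ≡ 4.
  S = (1, 9, 4) ≠ 0, so r is not a codeword (an error is present).
Step 3: locate the error. For a single error e at position i, S_ℓ = v_i·e·α_i^ℓ, so α_err = S_1/S_0.
  S_0^{−1} = 1^{−1} = 1 (mod 11), so α_err = 9·1 = 9 ≡ 9 = α_3. Error position i = 3.
  Consistency check: S_2/S_1 = 4·5 = 20 ≡ 9 = α_err ✓ (single-error assumption holds).
Step 4: error magnitude e = S_0/v_3 = S_0·∏_{j≠3}(α_3 − α_j) = 1·6 = 6 ≡ 6 (mod 11).
Step 5: correct position 3: c_3 = r_3 − e = 3 − 6 ≡ 8 (mod 11). Hence c = [3, 6, 8, 7, 4].
  Check: interpolating c through the α_i gives m(x) = 5 + 4·x (degree < 2) with m(α_i) = c_i for every i, so c is indeed a codeword.


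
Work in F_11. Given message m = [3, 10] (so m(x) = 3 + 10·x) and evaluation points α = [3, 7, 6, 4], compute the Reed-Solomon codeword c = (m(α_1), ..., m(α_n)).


c = [0, 7, 8, 10]

Message polynomial: m(x) = 3 + 10·x (mod 11).
For each evaluation point α_i, compute m(α_i) mod 11:
  α_1 = 3: Horner steps 10 → 0, so m(3) = 0.
  α_2 = 7: Horner steps 10 → 7, so m(7) = 7.
  α_3 = 6: Horner steps 10 → 8, so m(6) = 8.
  α_4 = 4: Horner steps 10 → 10, so m(4) = 10.
Codeword c = [0, 7, 8, 10] ∈ F_11^4.


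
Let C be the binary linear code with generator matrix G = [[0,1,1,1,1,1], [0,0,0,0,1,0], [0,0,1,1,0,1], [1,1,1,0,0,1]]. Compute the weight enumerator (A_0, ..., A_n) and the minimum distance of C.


Weight distribution: A_0 = 1, A_1 = 2, A_2 = 2, A_3 = 4, A_4 = 5, A_5 = 2. Minimum distance d = 1.

Enumerate all 2^4 = 16 messages m ∈ F_2^4.
For each, compute codeword c = mG in F_2^6, then tally its weight.
  m = 0000 → c = 000000, weight = 0.
  m = 1000 → c = 011111, weight = 5.
  m = 0100 → c = 000010, weight = 1.
  m = 1100 → c = 011101, weight = 4.
  m = 0010 → c = 001101, weight = 3.
  m = 1010 → c = 010010, weight = 2.
  m = 0110 → c = 001111, weight = 4.
  m = 1110 → c = 010000, weight = 1.
  m = 0001 → c = 111001, weight = 4.
  m = 1001 → c = 100110, weight = 3.
  m = 0101 → c = 111011, weight = 5.
  m = 1101 → c = 100100, weight = 2.
  m = 0011 → c = 110100, weight = 3.
  m = 1011 → c = 101011, weight = 4.
  m = 0111 → c = 110110, weight = 4.
  m = 1111 → c = 101001, weight = 3.
Tally weights:
  weight 0: 1 codewords.
  weight 1: 2 codewords.
  weight 2: 2 codewords.
  weight 3: 4 codewords.
  weight 4: 5 codewords.
  weight 5: 2 codewords.
Minimum distance d = smallest w > 0 with A_w > 0 = 1.
Sanity: Σ A_w = 16 = 2^4 = 16 ✓.


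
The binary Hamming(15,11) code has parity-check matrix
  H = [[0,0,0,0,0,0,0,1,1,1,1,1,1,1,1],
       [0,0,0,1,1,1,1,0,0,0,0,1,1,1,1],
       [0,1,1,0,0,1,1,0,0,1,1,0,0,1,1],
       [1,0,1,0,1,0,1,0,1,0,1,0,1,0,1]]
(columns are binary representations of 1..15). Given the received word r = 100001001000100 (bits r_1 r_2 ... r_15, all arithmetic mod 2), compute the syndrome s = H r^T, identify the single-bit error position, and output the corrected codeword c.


s = (0, 0, 1, 1)^T, error position = 3, corrected codeword c = 101001001000100

Compute s = H r^T mod 2 one row at a time:
  s_1 = 0 + 1 + 0 + 0 + 0 + 1 + 0 + 0 = 2 ≡ 0 (mod 2).
  s_2 = 0 + 0 + 1 + 0 + 0 + 1 + 0 + 0 = 2 ≡ 0 (mod 2).
  s_3 = 0 + 0 + 1 + 0 + 0 + 0 + 0 + 0 = 1 ≡ 1 (mod 2).
  s_4 = 1 + 0 + 0 + 0 + 1 + 0 + 1 + 0 = 3 ≡ 1 (mod 2).
s = (0, 0, 1, 1)^T — this equals column 3 of H (binary 0011), so error is at position 3.
Correct: flip bit 3 of r = 100001001000100 to get c = 101001001000100.


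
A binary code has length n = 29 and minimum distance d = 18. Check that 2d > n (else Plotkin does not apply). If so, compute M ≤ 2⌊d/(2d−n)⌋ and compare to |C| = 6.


Plotkin bound M ≤ 4; given |C| = 6 > bound (violated).

Check applicability: 2d = 36, n = 29.
2d − n = 7 > 0, so Plotkin applies.
Compute d/(2d−n) = 18/7 ≈ 2.5714.
⌊d/(2d−n)⌋ = 2.
Plotkin bound: M ≤ 2·2 = 4.
Given |C| = 6, check: VIOLATED.
This |C| is above the Plotkin bound, so no binary code with n = 29, d = 18 and 6 codewords exists.


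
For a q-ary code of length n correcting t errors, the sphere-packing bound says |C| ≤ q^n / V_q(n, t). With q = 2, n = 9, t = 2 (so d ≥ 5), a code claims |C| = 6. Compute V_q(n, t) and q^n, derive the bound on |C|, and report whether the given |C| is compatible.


V_q(n, t) = 46, q^n = 512, Hamming bound = 11, |C| = 6 ≤ bound (satisfied).

Step 1: Compute V_q(n, t) = Σ_{j=0}^2 C(n, j) (q−1)^j.
  j = 0: C(9,0)·(1)^0 = 1·1 = 1.
  j = 1: C(9,1)·(1)^1 = 9·1 = 9.
  j = 2: C(9,2)·(1)^2 = 36·1 = 36.
  V_q(n, t) = 1 + 9 + 36 = 46.
Step 2: q^n = 2^9 = 512.
Step 3: Hamming bound ⌊q^n / V_q(n,t)⌋ = ⌊512/46⌋ = 11.
Step 4: Compare |C| = 6 to 11: satisfied.
The claimed |C| lies below the Hamming bound.


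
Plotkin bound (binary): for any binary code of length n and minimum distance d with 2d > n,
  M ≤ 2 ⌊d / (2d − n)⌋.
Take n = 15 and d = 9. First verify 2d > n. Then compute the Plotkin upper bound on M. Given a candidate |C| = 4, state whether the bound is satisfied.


Plotkin bound M ≤ 6; given |C| = 4 ≤ bound (satisfied).

Check applicability: 2d = 18, n = 15.
2d − n = 3 > 0, so Plotkin applies.
Compute d/(2d−n) = 9/3 ≈ 3.0000.
⌊d/(2d−n)⌋ = 3.
Plotkin bound: M ≤ 2·3 = 6.
Given |C| = 4, check: satisfied.
This |C| is below the Plotkin bound.


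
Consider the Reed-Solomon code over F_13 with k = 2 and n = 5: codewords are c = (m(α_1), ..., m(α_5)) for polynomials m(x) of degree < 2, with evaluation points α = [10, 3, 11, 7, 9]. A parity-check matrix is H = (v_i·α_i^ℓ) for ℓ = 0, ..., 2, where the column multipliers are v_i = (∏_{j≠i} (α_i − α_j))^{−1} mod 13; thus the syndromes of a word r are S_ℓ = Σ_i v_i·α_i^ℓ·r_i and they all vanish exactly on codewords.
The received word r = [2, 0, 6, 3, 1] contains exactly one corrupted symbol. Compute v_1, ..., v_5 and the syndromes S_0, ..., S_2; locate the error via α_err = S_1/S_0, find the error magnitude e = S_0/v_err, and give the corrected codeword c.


S = (5, 6, 2), error at position 5, error magnitude e = 3, c = [2, 0, 6, 3, 11].

Step 1: column multipliers v_i = (∏_{j≠i}(α_i − α_j))^{−1} mod 13.
  i = 1 (α = 10): (10−3)(10−11)(10−7)(10−9) = 7·(−1)·3·1 = −21 ≡ 5, so v_1 = 5^{−1} = 8 (mod 13).
  i = 2 (α = 3): (3−10)(3−11)(3−7)(3−9) = (−7)·(−8)·(−4)·(−6) = 1344 ≡ 5, so v_2 = 5^{−1} = 8 (mod 13).
  i = 3 (α = 11): (11−10)(11−3)(11−7)(11−9) = 1·8·4·2 = 64 ≡ 12, so v_3 = 12^{−1} = 12 (mod 13).
  i = 4 (α = 7): (7−10)(7−3)(7−11)(7−9) = (−3)·4·(−4)·(−2) = −96 ≡ 8, so v_4 = 8^{−1} = 5 (mod 13).
  i = 5 (α = 9): (9−10)(9−3)(9−11)(9−7) = (−1)·6·(−2)·2 = 24 ≡ 11, so v_5 = 11^{−1} = 6 (mod 13).
  v = [8, 8, 12, 5, 6].
Step 2: syndromes of r = [2, 0, 6, 3, 1] (all sums mod 13).
  S_0 = Σ v_i r_i = 8·2 + 8·0 + 12·6 + 5·3 + 6·1 = 109 ≡ 5.
  S_1 = Σ v_i α_i r_i = 8·10·2 + 8·3·0 + 12·11·6 + 5·7·3 + 6·9·1 = 1111 ≡ 6.
  α_i^2 mod 13 = [9, 9, 4, 10, 3].
  S_2 = Σ v_i α_i^2 r_i = 8·9·2 + 8·9·0 + 12·4·6 + 5·10·3 + 6·3·1 = 600 ≡ 2.
  S = (5, 6, 2) ≠ 0, so r is not a codeword (an error is present).
Step 3: locate the error. For a single error e at position i, S_ℓ = v_i·e·α_i^ℓ, so α_err = S_1/S_0.
  S_0^{−1} = 5^{−1} = 8 (mod 13), so α_err = 6·8 = 48 ≡ 9 = α_5. Error position i = 5.
  Consistency check: S_2/S_1 = 2·11 = 22 ≡ 9 = α_err ✓ (single-error assumption holds).
Step 4: error magnitude e = S_0/v_5 = S_0·∏_{j≠5}(α_5 − α_j) = 5·11 = 55 ≡ 3 (mod 13).
Step 5: correct position 5: c_5 = r_5 − e = 1 − 3 ≡ 11 (mod 13). Hence c = [2, 0, 6, 3, 11].
  Check: interpolating c through the α_i gives m(x) = 1 + 4·x (degree < 2) with m(α_i) = c_i for every i, so c is indeed a codeword.


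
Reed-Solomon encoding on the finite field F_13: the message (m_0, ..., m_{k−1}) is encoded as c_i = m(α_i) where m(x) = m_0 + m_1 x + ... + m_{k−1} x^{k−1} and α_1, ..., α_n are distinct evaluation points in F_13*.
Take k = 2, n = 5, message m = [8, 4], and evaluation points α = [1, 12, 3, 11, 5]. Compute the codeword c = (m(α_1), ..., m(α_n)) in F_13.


c = [12, 4, 7, 0, 2]

Message polynomial: m(x) = 8 + 4·x (mod 13).
For each evaluation point α_i, compute m(α_i) mod 13:
  α_1 = 1: Horner steps 4 → 12, so m(1) = 12.
  α_2 = 12: Horner steps 4 → 4, so m(12) = 4.
  α_3 = 3: Horner steps 4 → 7, so m(3) = 7.
  α_4 = 11: Horner steps 4 → 0, so m(11) = 0.
  α_5 = 5: Horner steps 4 → 2, so m(5) = 2.
Codeword c = [12, 4, 7, 0, 2] ∈ F_13^5.


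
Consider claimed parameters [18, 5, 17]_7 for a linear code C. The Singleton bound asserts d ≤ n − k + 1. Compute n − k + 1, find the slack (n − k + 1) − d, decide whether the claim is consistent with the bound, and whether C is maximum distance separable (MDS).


Singleton RHS = n − k + 1 = 14, slack = -3, bound violated (no such code; not MDS).

Singleton bound: d ≤ n − k + 1.
Here n = 18, k = 5, so n − k + 1 = 14.
Given d = 17, check d ≤ 14: NO.
Slack = (n − k + 1) − d = -3.
The slack is negative: d = 17 exceeds n − k + 1 = 14 by 3, so the Singleton bound is violated and no linear [18, 5, 17]_7 code can exist. In particular it is not MDS (MDS requires d = n − k + 1 exactly).
Description: the claimed parameters are [18, 5, 17]_7; such a code would be impossible (violates the Singleton bound).


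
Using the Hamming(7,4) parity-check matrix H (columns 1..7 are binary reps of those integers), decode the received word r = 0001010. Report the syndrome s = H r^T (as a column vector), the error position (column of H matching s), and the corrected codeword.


s = (0, 1, 0)^T, error position = 2, corrected codeword c = 0101010

Compute s = H r^T mod 2 one row at a time:
  s_1 = 1 + 0 + 1 + 0 = 2 ≡ 0 (mod 2).
  s_2 = 0 + 0 + 1 + 0 = 1 ≡ 1 (mod 2).
  s_3 = 0 + 0 + 0 + 0 = 0 ≡ 0 (mod 2).
s = (0, 1, 0)^T — this equals column 2 of H (binary 010), so error is at position 2.
Correct: flip bit 2 of r = 0001010 to get c = 0101010.


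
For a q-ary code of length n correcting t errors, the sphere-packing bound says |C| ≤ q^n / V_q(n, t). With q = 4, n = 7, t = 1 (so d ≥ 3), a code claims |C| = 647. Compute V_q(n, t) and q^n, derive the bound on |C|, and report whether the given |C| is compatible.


V_q(n, t) = 22, q^n = 16384, Hamming bound = 744, |C| = 647 ≤ bound (satisfied).

Step 1: Compute V_q(n, t) = Σ_{j=0}^1 C(n, j) (q−1)^j.
  j = 0: C(7,0)·(3)^0 = 1·1 = 1.
  j = 1: C(7,1)·(3)^1 = 7·3 = 21.
  V_q(n, t) = 1 + 21 = 22.
Step 2: q^n = 4^7 = 16384.
Step 3: Hamming bound ⌊q^n / V_q(n,t)⌋ = ⌊16384/22⌋ = 744.
Step 4: Compare |C| = 647 to 744: satisfied.
The claimed |C| lies below the Hamming bound.


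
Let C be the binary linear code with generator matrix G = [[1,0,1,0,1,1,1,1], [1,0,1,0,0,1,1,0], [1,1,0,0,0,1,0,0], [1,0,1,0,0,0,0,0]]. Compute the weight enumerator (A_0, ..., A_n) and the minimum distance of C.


Weight distribution: A_0 = 1, A_2 = 3, A_3 = 4, A_4 = 3, A_5 = 4, A_6 = 1. Minimum distance d = 2.

Enumerate all 2^4 = 16 messages m ∈ F_2^4.
For each, compute codeword c = mG in F_2^8, then tally its weight.
  m = 0000 → c = 00000000, weight = 0.
  m = 1000 → c = 10101111, weight = 6.
  m = 0100 → c = 10100110, weight = 4.
  m = 1100 → c = 00001001, weight = 2.
  m = 0010 → c = 11000100, weight = 3.
  m = 1010 → c = 01101011, weight = 5.
  m = 0110 → c = 01100010, weight = 3.
  m = 1110 → c = 11001101, weight = 5.
  m = 0001 → c = 10100000, weight = 2.
  m = 1001 → c = 00001111, weight = 4.
  m = 0101 → c = 00000110, weight = 2.
  m = 1101 → c = 10101001, weight = 4.
  m = 0011 → c = 01100100, weight = 3.
  m = 1011 → c = 11001011, weight = 5.
  m = 0111 → c = 11000010, weight = 3.
  m = 1111 → c = 01101101, weight = 5.
Tally weights:
  weight 0: 1 codewords.
  weight 2: 3 codewords.
  weight 3: 4 codewords.
  weight 4: 3 codewords.
  weight 5: 4 codewords.
  weight 6: 1 codewords.
Minimum distance d = smallest w > 0 with A_w > 0 = 2.
Sanity: Σ A_w = 16 = 2^4 = 16 ✓.


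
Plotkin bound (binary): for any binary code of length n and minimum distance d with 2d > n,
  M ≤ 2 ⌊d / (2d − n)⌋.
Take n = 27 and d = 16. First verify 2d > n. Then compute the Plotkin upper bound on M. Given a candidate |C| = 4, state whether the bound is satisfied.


Plotkin bound M ≤ 6; given |C| = 4 ≤ bound (satisfied).

Check applicability: 2d = 32, n = 27.
2d − n = 5 > 0, so Plotkin applies.
Compute d/(2d−n) = 16/5 ≈ 3.2000.
⌊d/(2d−n)⌋ = 3.
Plotkin bound: M ≤ 2·3 = 6.
Given |C| = 4, check: satisfied.
This |C| is below the Plotkin bound.


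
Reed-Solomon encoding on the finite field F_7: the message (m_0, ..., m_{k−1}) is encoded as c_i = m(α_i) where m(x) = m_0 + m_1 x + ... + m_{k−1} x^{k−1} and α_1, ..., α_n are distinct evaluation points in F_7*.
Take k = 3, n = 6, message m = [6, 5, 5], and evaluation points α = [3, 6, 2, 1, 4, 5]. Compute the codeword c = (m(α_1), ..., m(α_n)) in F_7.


c = [3, 6, 1, 2, 1, 2]

Message polynomial: m(x) = 6 + 5·x + 5·x^2 (mod 7).
For each evaluation point α_i, compute m(α_i) mod 7:
  α_1 = 3: Horner steps 5 → 6 → 3, so m(3) = 3.
  α_2 = 6: Horner steps 5 → 0 → 6, so m(6) = 6.
  α_3 = 2: Horner steps 5 → 1 → 1, so m(2) = 1.
  α_4 = 1: Horner steps 5 → 3 → 2, so m(1) = 2.
  α_5 = 4: Horner steps 5 → 4 → 1, so m(4) = 1.
  α_6 = 5: Horner steps 5 → 2 → 2, so m(5) = 2.
Codeword c = [3, 6, 1, 2, 1, 2] ∈ F_7^6.


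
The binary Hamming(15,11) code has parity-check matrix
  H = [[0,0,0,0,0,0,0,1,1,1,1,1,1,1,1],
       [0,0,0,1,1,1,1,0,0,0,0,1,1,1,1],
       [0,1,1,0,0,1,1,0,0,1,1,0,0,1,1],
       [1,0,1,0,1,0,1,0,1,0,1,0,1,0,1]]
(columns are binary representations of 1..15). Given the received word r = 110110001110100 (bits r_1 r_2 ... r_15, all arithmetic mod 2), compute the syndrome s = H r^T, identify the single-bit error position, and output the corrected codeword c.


s = (0, 1, 1, 1)^T, error position = 7, corrected codeword c = 110110101110100

Compute s = H r^T mod 2 one row at a time:
  s_1 = 0 + 1 + 1 + 1 + 0 + 1 + 0 + 0 = 4 ≡ 0 (mod 2).
  s_2 = 1 + 1 + 0 + 0 + 0 + 1 + 0 + 0 = 3 ≡ 1 (mod 2).
  s_3 = 1 + 0 + 0 + 0 + 1 + 1 + 0 + 0 = 3 ≡ 1 (mod 2).
  s_4 = 1 + 0 + 1 + 0 + 1 + 1 + 1 + 0 = 5 ≡ 1 (mod 2).
s = (0, 1, 1, 1)^T — this equals column 7 of H (binary 0111), so error is at position 7.
Correct: flip bit 7 of r = 110110001110100 to get c = 110110101110100.


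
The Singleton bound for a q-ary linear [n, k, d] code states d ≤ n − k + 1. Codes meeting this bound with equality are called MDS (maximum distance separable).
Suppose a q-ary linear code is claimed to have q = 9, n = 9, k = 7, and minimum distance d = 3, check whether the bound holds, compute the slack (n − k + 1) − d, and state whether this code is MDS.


Singleton RHS = n − k + 1 = 3, slack = 0, bound satisfied, MDS.

Singleton bound: d ≤ n − k + 1.
Here n = 9, k = 7, so n − k + 1 = 3.
Given d = 3, check d ≤ 3: YES.
Slack = (n − k + 1) − d = 0.
The code is MDS (slack = 0).
Description: the claimed parameters are [9, 7, 3]_9; such a code would be MDS (meets Singleton bound).


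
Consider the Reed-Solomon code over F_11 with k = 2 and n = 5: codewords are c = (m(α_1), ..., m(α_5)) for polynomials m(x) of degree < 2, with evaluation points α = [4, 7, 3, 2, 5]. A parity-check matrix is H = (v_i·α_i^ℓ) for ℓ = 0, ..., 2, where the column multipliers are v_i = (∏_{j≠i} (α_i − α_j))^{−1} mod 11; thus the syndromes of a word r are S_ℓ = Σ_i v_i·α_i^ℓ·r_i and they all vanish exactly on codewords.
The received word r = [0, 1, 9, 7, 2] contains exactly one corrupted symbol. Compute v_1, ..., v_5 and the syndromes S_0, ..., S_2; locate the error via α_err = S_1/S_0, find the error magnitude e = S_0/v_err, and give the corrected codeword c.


S = (5, 2, 3), error at position 2, error magnitude e = 6, c = [0, 6, 9, 7, 2].

Step 1: column multipliers v_i = (∏_{j≠i}(α_i − α_j))^{−1} mod 11.
  i = 1 (α = 4): (4−7)(4−3)(4−2)(4−5) = (−3)·1·2·(−1) = 6 ≡ 6, so v_1 = 6^{−1} = 2 (mod 11).
  i = 2 (α = 7): (7−4)(7−3)(7−2)(7−5) = 3·4·5·2 = 120 ≡ 10, so v_2 = 10^{−1} = 10 (mod 11).
  i = 3 (α = 3): (3−4)(3−7)(3−2)(3−5) = (−1)·(−4)·1·(−2) = −8 ≡ 3, so v_3 = 3^{−1} = 4 (mod 11).
  i = 4 (α = 2): (2−4)(2−7)(2−3)(2−5) = (−2)·(−5)·(−1)·(−3) = 30 ≡ 8, so v_4 = 8^{−1} = 7 (mod 11).
  i = 5 (α = 5): (5−4)(5−7)(5−3)(5−2) = 1·(−2)·2·3 = −12 ≡ 10, so v_5 = 10^{−1} = 10 (mod 11).
  v = [2, 10, 4, 7, 10].
Step 2: syndromes of r = [0, 1, 9, 7, 2] (all sums mod 11).
  S_0 = Σ v_i r_i = 2·0 + 10·1 + 4·9 + 7·7 + 10·2 = 115 ≡ 5.
  S_1 = Σ v_i α_i r_i = 2·4·0 + 10·7·1 + 4·3·9 + 7·2·7 + 10·5·2 = 376 ≡ 2.
  α_i^2 mod 11 = [5, 5, 9, 4, 3].
  S_2 = Σ v_i α_i^2 r_i = 2·5·0 + 10·5·1 + 4·9·9 + 7·4·7 + 10·3·2 = 630 ≡ 3.
  S = (5, 2, 3) ≠ 0, so r is not a codeword (an error is present).
Step 3: locate the error. For a single error e at position i, S_ℓ = v_i·e·α_i^ℓ, so α_err = S_1/S_0.
  S_0^{−1} = 5^{−1} = 9 (mod 11), so α_err = 2·9 = 18 ≡ 7 = α_2. Error position i = 2.
  Consistency check: S_2/S_1 = 3·6 = 18 ≡ 7 = α_err ✓ (single-error assumption holds).
Step 4: error magnitude e = S_0/v_2 = S_0·∏_{j≠2}(α_2 − α_j) = 5·10 = 50 ≡ 6 (mod 11).
Step 5: correct position 2: c_2 = r_2 − e = 1 − 6 ≡ 6 (mod 11). Hence c = [0, 6, 9, 7, 2].
  Check: interpolating c through the α_i gives m(x) = 3 + 2·x (degree < 2) with m(α_i) = c_i for every i, so c is indeed a codeword.


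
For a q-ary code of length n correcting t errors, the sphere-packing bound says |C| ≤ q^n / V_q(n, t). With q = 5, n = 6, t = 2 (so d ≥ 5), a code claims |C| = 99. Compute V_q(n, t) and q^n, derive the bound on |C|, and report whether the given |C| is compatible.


V_q(n, t) = 265, q^n = 15625, Hamming bound = 58, |C| = 99 > bound (violated).

Step 1: Compute V_q(n, t) = Σ_{j=0}^2 C(n, j) (q−1)^j.
  j = 0: C(6,0)·(4)^0 = 1·1 = 1.
  j = 1: C(6,1)·(4)^1 = 6·4 = 24.
  j = 2: C(6,2)·(4)^2 = 15·16 = 240.
  V_q(n, t) = 1 + 24 + 240 = 265.
Step 2: q^n = 5^6 = 15625.
Step 3: Hamming bound ⌊q^n / V_q(n,t)⌋ = ⌊15625/265⌋ = 58.
Step 4: Compare |C| = 99 to 58: violated.
The claimed |C| lies above the Hamming bound, so no 5-ary code of length 6 with d ≥ 5 can have 99 codewords.


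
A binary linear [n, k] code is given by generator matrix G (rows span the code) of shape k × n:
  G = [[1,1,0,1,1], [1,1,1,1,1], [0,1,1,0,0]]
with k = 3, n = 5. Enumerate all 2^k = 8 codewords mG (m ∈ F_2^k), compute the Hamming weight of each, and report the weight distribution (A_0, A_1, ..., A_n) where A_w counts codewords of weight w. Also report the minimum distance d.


Weight distribution: A_0 = 1, A_1 = 2, A_2 = 1, A_3 = 1, A_4 = 2, A_5 = 1. Minimum distance d = 1.

Enumerate all 2^3 = 8 messages m ∈ F_2^3.
For each, compute codeword c = mG in F_2^5, then tally its weight.
  m = 000 → c = 00000, weight = 0.
  m = 100 → c = 11011, weight = 4.
  m = 010 → c = 11111, weight = 5.
  m = 110 → c = 00100, weight = 1.
  m = 001 → c = 01100, weight = 2.
  m = 101 → c = 10111, weight = 4.
  m = 011 → c = 10011, weight = 3.
  m = 111 → c = 01000, weight = 1.
Tally weights:
  weight 0: 1 codewords.
  weight 1: 2 codewords.
  weight 2: 1 codewords.
  weight 3: 1 codewords.
  weight 4: 2 codewords.
  weight 5: 1 codewords.
Minimum distance d = smallest w > 0 with A_w > 0 = 1.
Sanity: Σ A_w = 8 = 2^3 = 8 ✓.


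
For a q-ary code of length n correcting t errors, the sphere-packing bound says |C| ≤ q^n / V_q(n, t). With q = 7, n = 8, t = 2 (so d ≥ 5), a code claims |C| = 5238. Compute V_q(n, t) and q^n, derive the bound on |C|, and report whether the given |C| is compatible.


V_q(n, t) = 1057, q^n = 5764801, Hamming bound = 5453, |C| = 5238 ≤ bound (satisfied).

Step 1: Compute V_q(n, t) = Σ_{j=0}^2 C(n, j) (q−1)^j.
  j = 0: C(8,0)·(6)^0 = 1·1 = 1.
  j = 1: C(8,1)·(6)^1 = 8·6 = 48.
  j = 2: C(8,2)·(6)^2 = 28·36 = 1008.
  V_q(n, t) = 1 + 48 + 1008 = 1057.
Step 2: q^n = 7^8 = 5764801.
Step 3: Hamming bound ⌊q^n / V_q(n,t)⌋ = ⌊5764801/1057⌋ = 5453.
Step 4: Compare |C| = 5238 to 5453: satisfied.
The claimed |C| lies below the Hamming bound.


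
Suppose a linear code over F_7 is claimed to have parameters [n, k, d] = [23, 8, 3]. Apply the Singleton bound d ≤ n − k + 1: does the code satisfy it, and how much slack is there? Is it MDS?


Singleton RHS = n − k + 1 = 16, slack = 13, bound satisfied, not MDS.

Singleton bound: d ≤ n − k + 1.
Here n = 23, k = 8, so n − k + 1 = 16.
Given d = 3, check d ≤ 16: YES.
Slack = (n − k + 1) − d = 13.
The code is NOT MDS (slack = 13 > 0).
Description: the claimed parameters are [23, 8, 3]_7; such a code would be non-MDS.


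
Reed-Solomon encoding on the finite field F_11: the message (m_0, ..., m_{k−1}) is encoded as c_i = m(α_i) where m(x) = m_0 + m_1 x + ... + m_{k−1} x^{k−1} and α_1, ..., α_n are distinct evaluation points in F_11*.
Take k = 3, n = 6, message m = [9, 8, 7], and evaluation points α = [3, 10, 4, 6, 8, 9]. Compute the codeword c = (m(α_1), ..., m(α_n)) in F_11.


c = [8, 8, 10, 1, 4, 10]

Message polynomial: m(x) = 9 + 8·x + 7·x^2 (mod 11).
For each evaluation point α_i, compute m(α_i) mod 11:
  α_1 = 3: Horner steps 7 → 7 → 8, so m(3) = 8.
  α_2 = 10: Horner steps 7 → 1 → 8, so m(10) = 8.
  α_3 = 4: Horner steps 7 → 3 → 10, so m(4) = 10.
  α_4 = 6: Horner steps 7 → 6 → 1, so m(6) = 1.
  α_5 = 8: Horner steps 7 → 9 → 4, so m(8) = 4.
  α_6 = 9: Horner steps 7 → 5 → 10, so m(9) = 10.
Codeword c = [8, 8, 10, 1, 4, 10] ∈ F_11^6.


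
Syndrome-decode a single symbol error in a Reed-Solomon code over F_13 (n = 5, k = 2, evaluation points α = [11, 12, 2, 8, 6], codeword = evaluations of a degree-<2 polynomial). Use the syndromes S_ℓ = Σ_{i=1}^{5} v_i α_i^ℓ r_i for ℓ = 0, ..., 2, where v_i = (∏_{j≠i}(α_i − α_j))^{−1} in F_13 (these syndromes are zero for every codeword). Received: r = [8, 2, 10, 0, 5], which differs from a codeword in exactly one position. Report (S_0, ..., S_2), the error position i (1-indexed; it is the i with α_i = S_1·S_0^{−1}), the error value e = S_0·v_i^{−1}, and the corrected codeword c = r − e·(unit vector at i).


S = (12, 7, 3), error at position 5, error magnitude e = 6, c = [8, 2, 10, 0, 12].

Step 1: column multipliers v_i = (∏_{j≠i}(α_i − α_j))^{−1} mod 13.
  i = 1 (α = 11): (11−12)(11−2)(11−8)(11−6) = (−1)·9·3·5 = −135 ≡ 8, so v_1 = 8^{−1} = 5 (mod 13).
  i = 2 (α = 12): (12−11)(12−2)(12−8)(12−6) = 1·10·4·6 = 240 ≡ 6, so v_2 = 6^{−1} = 11 (mod 13).
  i = 3 (α = 2): (2−11)(2−12)(2−8)(2−6) = (−9)·(−10)·(−6)·(−4) = 2160 ≡ 2, so v_3 = 2^{−1} = 7 (mod 13).
  i = 4 (α = 8): (8−11)(8−12)(8−2)(8−6) = (−3)·(−4)·6·2 = 144 ≡ 1, so v_4 = 1^{−1} = 1 (mod 13).
  i = 5 (α = 6): (6−11)(6−12)(6−2)(6−8) = (−5)·(−6)·4·(−2) = −240 ≡ 7, so v_5 = 7^{−1} = 2 (mod 13).
  v = [5, 11, 7, 1, 2].
Step 2: syndromes of r = [8, 2, 10, 0, 5] (all sums mod 13).
  S_0 = Σ v_i r_i = 5·8 + 11·2 + 7·10 + 1·0 + 2·5 = 142 ≡ 12.
  S_1 = Σ v_i α_i r_i = 5·11·8 + 11·12·2 + 7·2·10 + 1·8·0 + 2·6·5 = 904 ≡ 7.
  α_i^2 mod 13 = [4, 1, 4, 12, 10].
  S_2 = Σ v_i α_i^2 r_i = 5·4·8 + 11·1·2 + 7·4·10 + 1·12·0 + 2·10·5 = 562 ≡ 3.
  S = (12, 7, 3) ≠ 0, so r is not a codeword (an error is present).
Step 3: locate the error. For a single error e at position i, S_ℓ = v_i·e·α_i^ℓ, so α_err = S_1/S_0.
  S_0^{−1} = 12^{−1} = 12 (mod 13), so α_err = 7·12 = 84 ≡ 6 = α_5. Error position i = 5.
  Consistency check: S_2/S_1 = 3·2 = 6 ≡ 6 = α_err ✓ (single-error assumption holds).
Step 4: error magnitude e = S_0/v_5 = S_0·∏_{j≠5}(α_5 − α_j) = 12·7 = 84 ≡ 6 (mod 13).
Step 5: correct position 5: c_5 = r_5 − e = 5 − 6 ≡ 12 (mod 13). Hence c = [8, 2, 10, 0, 12].
  Check: interpolating c through the α_i gives m(x) = 9 + 7·x (degree < 2) with m(α_i) = c_i for every i, so c is indeed a codeword.


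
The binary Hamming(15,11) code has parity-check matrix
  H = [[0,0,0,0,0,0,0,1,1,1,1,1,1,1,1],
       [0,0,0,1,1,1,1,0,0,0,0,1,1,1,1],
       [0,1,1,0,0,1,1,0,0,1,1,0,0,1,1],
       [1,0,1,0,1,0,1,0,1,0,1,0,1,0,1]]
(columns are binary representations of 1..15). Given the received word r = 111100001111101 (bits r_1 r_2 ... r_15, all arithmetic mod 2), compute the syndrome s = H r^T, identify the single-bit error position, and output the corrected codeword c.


s = (0, 0, 1, 0)^T, error position = 2, corrected codeword c = 101100001111101

Compute s = H r^T mod 2 one row at a time:
  s_1 = 0 + 1 + 1 + 1 + 1 + 1 + 0 + 1 = 6 ≡ 0 (mod 2).
  s_2 = 1 + 0 + 0 + 0 + 1 + 1 + 0 + 1 = 4 ≡ 0 (mod 2).
  s_3 = 1 + 1 + 0 + 0 + 1 + 1 + 0 + 1 = 5 ≡ 1 (mod 2).
  s_4 = 1 + 1 + 0 + 0 + 1 + 1 + 1 + 1 = 6 ≡ 0 (mod 2).
s = (0, 0, 1, 0)^T — this equals column 2 of H (binary 0010), so error is at position 2.
Correct: flip bit 2 of r = 111100001111101 to get c = 101100001111101.


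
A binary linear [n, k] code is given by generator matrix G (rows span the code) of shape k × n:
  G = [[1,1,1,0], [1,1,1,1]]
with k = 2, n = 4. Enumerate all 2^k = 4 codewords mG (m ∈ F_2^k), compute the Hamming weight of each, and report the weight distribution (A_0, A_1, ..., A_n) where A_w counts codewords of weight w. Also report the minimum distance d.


Weight distribution: A_0 = 1, A_1 = 1, A_3 = 1, A_4 = 1. Minimum distance d = 1.

Enumerate all 2^2 = 4 messages m ∈ F_2^2.
For each, compute codeword c = mG in F_2^4, then tally its weight.
  m = 00 → c = 0000, weight = 0.
  m = 10 → c = 1110, weight = 3.
  m = 01 → c = 1111, weight = 4.
  m = 11 → c = 0001, weight = 1.
Tally weights:
  weight 0: 1 codewords.
  weight 1: 1 codewords.
  weight 3: 1 codewords.
  weight 4: 1 codewords.
Minimum distance d = smallest w > 0 with A_w > 0 = 1.
Sanity: Σ A_w = 4 = 2^2 = 4 ✓.


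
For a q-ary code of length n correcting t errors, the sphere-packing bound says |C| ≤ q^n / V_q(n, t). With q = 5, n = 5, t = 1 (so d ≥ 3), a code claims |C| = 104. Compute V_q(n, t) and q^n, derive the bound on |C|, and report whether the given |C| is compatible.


V_q(n, t) = 21, q^n = 3125, Hamming bound = 148, |C| = 104 ≤ bound (satisfied).

Step 1: Compute V_q(n, t) = Σ_{j=0}^1 C(n, j) (q−1)^j.
  j = 0: C(5,0)·(4)^0 = 1·1 = 1.
  j = 1: C(5,1)·(4)^1 = 5·4 = 20.
  V_q(n, t) = 1 + 20 = 21.
Step 2: q^n = 5^5 = 3125.
Step 3: Hamming bound ⌊q^n / V_q(n,t)⌋ = ⌊3125/21⌋ = 148.
Step 4: Compare |C| = 104 to 148: satisfied.
The claimed |C| lies below the Hamming bound.


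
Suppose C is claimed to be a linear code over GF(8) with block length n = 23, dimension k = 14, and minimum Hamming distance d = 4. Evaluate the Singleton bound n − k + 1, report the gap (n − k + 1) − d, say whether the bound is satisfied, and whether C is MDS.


Singleton RHS = n − k + 1 = 10, slack = 6, bound satisfied, not MDS.

Singleton bound: d ≤ n − k + 1.
Here n = 23, k = 14, so n − k + 1 = 10.
Given d = 4, check d ≤ 10: YES.
Slack = (n − k + 1) − d = 6.
The code is NOT MDS (slack = 6 > 0).
Description: the claimed parameters are [23, 14, 4]_8; such a code would be non-MDS.


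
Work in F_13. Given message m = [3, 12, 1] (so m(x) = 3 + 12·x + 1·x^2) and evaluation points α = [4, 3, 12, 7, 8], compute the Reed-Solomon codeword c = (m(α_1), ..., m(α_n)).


c = [2, 9, 5, 6, 7]

Message polynomial: m(x) = 3 + 12·x + 1·x^2 (mod 13).
For each evaluation point α_i, compute m(α_i) mod 13:
  α_1 = 4: Horner steps 1 → 3 → 2, so m(4) = 2.
  α_2 = 3: Horner steps 1 → 2 → 9, so m(3) = 9.
  α_3 = 12: Horner steps 1 → 11 → 5, so m(12) = 5.
  α_4 = 7: Horner steps 1 → 6 → 6, so m(7) = 6.
  α_5 = 8: Horner steps 1 → 7 → 7, so m(8) = 7.
Codeword c = [2, 9, 5, 6, 7] ∈ F_13^5.


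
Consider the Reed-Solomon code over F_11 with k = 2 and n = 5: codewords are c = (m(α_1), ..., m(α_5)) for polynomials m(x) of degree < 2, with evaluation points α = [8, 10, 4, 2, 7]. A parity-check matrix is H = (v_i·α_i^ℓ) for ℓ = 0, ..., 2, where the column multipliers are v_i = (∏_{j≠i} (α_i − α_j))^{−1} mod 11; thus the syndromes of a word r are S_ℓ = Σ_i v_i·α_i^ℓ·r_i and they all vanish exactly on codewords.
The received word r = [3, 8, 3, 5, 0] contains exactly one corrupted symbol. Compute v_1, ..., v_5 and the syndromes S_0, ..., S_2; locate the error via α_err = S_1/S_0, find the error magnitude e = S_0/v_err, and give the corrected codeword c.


S = (10, 3, 2), error at position 1, error magnitude e = 4, c = [10, 8, 3, 5, 0].

Step 1: column multipliers v_i = (∏_{j≠i}(α_i − α_j))^{−1} mod 11.
  i = 1 (α = 8): (8−10)(8−4)(8−2)(8−7) = (−2)·4·6·1 = −48 ≡ 7, so v_1 = 7^{−1} = 8 (mod 11).
  i = 2 (α = 10): (10−8)(10−4)(10−2)(10−7) = 2·6·8·3 = 288 ≡ 2, so v_2 = 2^{−1} = 6 (mod 11).
  i = 3 (α = 4): (4−8)(4−10)(4−2)(4−7) = (−4)·(−6)·2·(−3) = −144 ≡ 10, so v_3 = 10^{−1} = 10 (mod 11).
  i = 4 (α = 2): (2−8)(2−10)(2−4)(2−7) = (−6)·(−8)·(−2)·(−5) = 480 ≡ 7, so v_4 = 7^{−1} = 8 (mod 11).
  i = 5 (α = 7): (7−8)(7−10)(7−4)(7−2) = (−1)·(−3)·3·5 = 45 ≡ 1, so v_5 = 1^{−1} = 1 (mod 11).
  v = [8, 6, 10, 8, 1].
Step 2: syndromes of r = [3, 8, 3, 5, 0] (all sums mod 11).
  S_0 = Σ v_i r_i = 8·3 + 6·8 + 10·3 + 8·5 + 1·0 = 142 ≡ 10.
  S_1 = Σ v_i α_i r_i = 8·8·3 + 6·10·8 + 10·4·3 + 8·2·5 + 1·7·0 = 872 ≡ 3.
  α_i^2 mod 11 = [9, 1, 5, 4, 5].
  S_2 = Σ v_i α_i^2 r_i = 8·9·3 + 6·1·8 + 10·5·3 + 8·4·5 + 1·5·0 = 574 ≡ 2.
  S = (10, 3, 2) ≠ 0, so r is not a codeword (an error is present).
Step 3: locate the error. For a single error e at position i, S_ℓ = v_i·e·α_i^ℓ, so α_err = S_1/S_0.
  S_0^{−1} = 10^{−1} = 10 (mod 11), so α_err = 3·10 = 30 ≡ 8 = α_1. Error position i = 1.
  Consistency check: S_2/S_1 = 2·4 = 8 ≡ 8 = α_err ✓ (single-error assumption holds).
Step 4: error magnitude e = S_0/v_1 = S_0·∏_{j≠1}(α_1 − α_j) = 10·7 = 70 ≡ 4 (mod 11).
Step 5: correct position 1: c_1 = r_1 − e = 3 − 4 ≡ 10 (mod 11). Hence c = [10, 8, 3, 5, 0].
  Check: interpolating c through the α_i gives m(x) = 7 + 10·x (degree < 2) with m(α_i) = c_i for every i, so c is indeed a codeword.


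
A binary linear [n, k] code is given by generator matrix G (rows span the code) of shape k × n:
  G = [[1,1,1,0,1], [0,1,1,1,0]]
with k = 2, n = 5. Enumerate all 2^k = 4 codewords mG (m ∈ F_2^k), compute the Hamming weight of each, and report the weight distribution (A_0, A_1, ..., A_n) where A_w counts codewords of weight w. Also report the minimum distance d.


Weight distribution: A_0 = 1, A_3 = 2, A_4 = 1. Minimum distance d = 3.

Enumerate all 2^2 = 4 messages m ∈ F_2^2.
For each, compute codeword c = mG in F_2^5, then tally its weight.
  m = 00 → c = 00000, weight = 0.
  m = 10 → c = 11101, weight = 4.
  m = 01 → c = 01110, weight = 3.
  m = 11 → c = 10011, weight = 3.
Tally weights:
  weight 0: 1 codewords.
  weight 3: 2 codewords.
  weight 4: 1 codewords.
Minimum distance d = smallest w > 0 with A_w > 0 = 3.
Sanity: Σ A_w = 4 = 2^2 = 4 ✓.


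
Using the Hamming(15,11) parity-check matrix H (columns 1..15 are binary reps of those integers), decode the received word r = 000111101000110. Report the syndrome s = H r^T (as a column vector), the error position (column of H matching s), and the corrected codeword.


s = (1, 0, 1, 0)^T, error position = 10, corrected codeword c = 000111101100110

Compute s = H r^T mod 2 one row at a time:
  s_1 = 0 + 1 + 0 + 0 + 0 + 1 + 1 + 0 = 3 ≡ 1 (mod 2).
  s_2 = 1 + 1 + 1 + 1 + 0 + 1 + 1 + 0 = 6 ≡ 0 (mod 2).
  s_3 = 0 + 0 + 1 + 1 + 0 + 0 + 1 + 0 = 3 ≡ 1 (mod 2).
  s_4 = 0 + 0 + 1 + 1 + 1 + 0 + 1 + 0 = 4 ≡ 0 (mod 2).
s = (1, 0, 1, 0)^T — this equals column 10 of H (binary 1010), so error is at position 10.
Correct: flip bit 10 of r = 000111101000110 to get c = 000111101100110.


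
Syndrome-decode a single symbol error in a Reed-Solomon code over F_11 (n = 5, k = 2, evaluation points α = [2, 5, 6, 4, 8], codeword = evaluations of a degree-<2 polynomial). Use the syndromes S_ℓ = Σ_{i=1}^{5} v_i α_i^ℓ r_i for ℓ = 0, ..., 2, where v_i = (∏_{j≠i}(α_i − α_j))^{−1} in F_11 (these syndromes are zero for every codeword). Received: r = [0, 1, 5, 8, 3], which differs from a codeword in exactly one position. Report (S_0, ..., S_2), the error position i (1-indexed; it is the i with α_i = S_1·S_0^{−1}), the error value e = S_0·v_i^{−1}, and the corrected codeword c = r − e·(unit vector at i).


S = (1, 8, 9), error at position 5, error magnitude e = 1, c = [0, 1, 5, 8, 2].

Step 1: column multipliers v_i = (∏_{j≠i}(α_i − α_j))^{−1} mod 11.
  i = 1 (α = 2): (2−5)(2−6)(2−4)(2−8) = (−3)·(−4)·(−2)·(−6) = 144 ≡ 1, so v_1 = 1^{−1} = 1 (mod 11).
  i = 2 (α = 5): (5−2)(5−6)(5−4)(5−8) = 3·(−1)·1·(−3) = 9 ≡ 9, so v_2 = 9^{−1} = 5 (mod 11).
  i = 3 (α = 6): (6−2)(6−5)(6−4)(6−8) = 4·1·2·(−2) = −16 ≡ 6, so v_3 = 6^{−1} = 2 (mod 11).
  i = 4 (α = 4): (4−2)(4−5)(4−6)(4−8) = 2·(−1)·(−2)·(−4) = −16 ≡ 6, so v_4 = 6^{−1} = 2 (mod 11).
  i = 5 (α = 8): (8−2)(8−5)(8−6)(8−4) = 6·3·2·4 = 144 ≡ 1, so v_5 = 1^{−1} = 1 (mod 11).
  v = [1, 5, 2, 2, 1].
Step 2: syndromes of r = [0, 1, 5, 8, 3] (all sums mod 11).
  S_0 = Σ v_i r_i = 1·0 + 5·1 + 2·5 + 2·8 + 1·3 = 34 ≡ 1.
  S_1 = Σ v_i α_i r_i = 1·2·0 + 5·5·1 + 2·6·5 + 2·4·8 + 1·8·3 = 173 ≡ 8.
  α_i^2 mod 11 = [4, 3, 3, 5, 9].
  S_2 = Σ v_i α_i^2 r_i = 1·4·0 + 5·3·1 + 2·3·5 + 2·5·8 + 1·9·3 = 152 ≡ 9.
  S = (1, 8, 9) ≠ 0, so r is not a codeword (an error is present).
Step 3: locate the error. For a single error e at position i, S_ℓ = v_i·e·α_i^ℓ, so α_err = S_1/S_0.
  S_0^{−1} = 1^{−1} = 1 (mod 11), so α_err = 8·1 = 8 ≡ 8 = α_5. Error position i = 5.
  Consistency check: S_2/S_1 = 9·7 = 63 ≡ 8 = α_err ✓ (single-error assumption holds).
Step 4: error magnitude e = S_0/v_5 = S_0·∏_{j≠5}(α_5 − α_j) = 1·1 = 1 ≡ 1 (mod 11).
Step 5: correct position 5: c_5 = r_5 − e = 3 − 1 ≡ 2 (mod 11). Hence c = [0, 1, 5, 8, 2].
  Check: interpolating c through the α_i gives m(x) = 3 + 4·x (degree < 2) with m(α_i) = c_i for every i, so c is indeed a codeword.
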